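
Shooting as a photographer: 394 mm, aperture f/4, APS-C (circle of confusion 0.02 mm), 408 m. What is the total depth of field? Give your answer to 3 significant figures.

Hyperfocal distance H = f²/(N·c) + f = 394²/(4 × 0.02) + 394 = 155236/0.08 + 394 ≈ 1940844.0 mm ≈ 1941 m.
Near limit Dn = s·(H − f)/(H + s − 2f) = 408000 × (1940844.0 − 394) / (1940844.0 + 408000 − 2 × 394) = 408000 × 1940450.0 / 2348056.0 ≈ 337174 mm.
Far limit Df = s·(H − f)/(H − s) = 408000 × (1940844.0 − 394) / (1940844.0 − 408000) = 408000 × 1940450.0 / 1532844.0 ≈ 516493 mm.
Depth of field = Df − Dn = 516493 − 337174 ≈ 179319 mm ≈ 179 m.

179 m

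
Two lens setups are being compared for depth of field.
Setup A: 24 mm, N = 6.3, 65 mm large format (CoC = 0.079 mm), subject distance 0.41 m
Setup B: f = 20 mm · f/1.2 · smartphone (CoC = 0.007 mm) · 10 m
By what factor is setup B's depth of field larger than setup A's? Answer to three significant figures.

Setup A: H = 24²/(6.3×0.079) + 24 ≈ 1181.3 mm; DoF = Df − Dn = 615.18 − 307.46 ≈ 307.72 mm.
Setup B: H = 20²/(1.2×0.007) + 20 ≈ 47639.0 mm; DoF = Df − Dn = 12651.5 − 8267.3 ≈ 4384.2 mm.
Ratio = 4384.2 / 307.72 ≈ 14.2.

14.2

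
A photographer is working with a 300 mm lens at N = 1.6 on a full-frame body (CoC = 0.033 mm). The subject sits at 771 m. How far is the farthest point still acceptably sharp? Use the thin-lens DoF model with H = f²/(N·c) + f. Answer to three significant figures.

Hyperfocal distance H = f²/(N·c) + f = 300²/(1.6 × 0.033) + 300 = 90000/0.0528 + 300 ≈ 1704845.5 mm ≈ 1705 m.
Far limit Df = s·(H − f)/(H − s) = 771000 × (1704845.5 − 300) / (1704845.5 − 771000) = 771000 × 1704545.5 / 933845.5 ≈ 1407304 mm ≈ 1410 m.

1410 m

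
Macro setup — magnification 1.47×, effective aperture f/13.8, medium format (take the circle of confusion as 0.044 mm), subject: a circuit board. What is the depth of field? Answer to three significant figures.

At magnification m, DoF ≈ 2·N_eff·c/m² = 2 × 13.8 × 0.044 / 1.47² = 1.214 / 2.161 ≈ 0.562 mm.

0.562 mm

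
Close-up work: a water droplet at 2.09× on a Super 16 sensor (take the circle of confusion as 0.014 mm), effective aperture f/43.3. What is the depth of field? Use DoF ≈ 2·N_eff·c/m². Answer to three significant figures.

At magnification m, DoF ≈ 2·N_eff·c/m² = 2 × 43.3 × 0.014 / 2.09² = 1.212 / 4.368 ≈ 0.278 mm.

0.278 mm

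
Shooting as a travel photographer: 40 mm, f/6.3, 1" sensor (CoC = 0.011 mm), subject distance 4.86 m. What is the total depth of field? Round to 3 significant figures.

2.12 m

Hyperfocal distance H = f²/(N·c) + f = 40²/(6.3 × 0.011) + 40 = 1600/0.0693 + 40 ≈ 23128.0 mm ≈ 23.13 m.
Near limit Dn = s·(H − f)/(H + s − 2f) = 4860 × (23128.0 − 40) / (23128.0 + 4860 − 2 × 40) = 4860 × 23088.0 / 27908.0 ≈ 4020.6 mm.
Far limit Df = s·(H − f)/(H − s) = 4860 × (23128.0 − 40) / (23128.0 − 4860) = 4860 × 23088.0 / 18268.0 ≈ 6142.3 mm.
Depth of field = Df − Dn = 6142.3 − 4020.6 ≈ 2121.7 mm ≈ 2.12 m.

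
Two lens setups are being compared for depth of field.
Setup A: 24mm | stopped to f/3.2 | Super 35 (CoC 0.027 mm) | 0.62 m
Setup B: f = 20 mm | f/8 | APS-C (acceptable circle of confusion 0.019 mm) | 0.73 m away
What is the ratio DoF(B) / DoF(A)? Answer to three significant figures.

Setup A: H = 24²/(3.2×0.027) + 24 ≈ 6690.7 mm; DoF = Df − Dn = 680.87 − 569.12 ≈ 111.75 mm.
Setup B: H = 20²/(8×0.019) + 20 ≈ 2651.6 mm; DoF = Df − Dn = 999.73 − 574.89 ≈ 424.84 mm.
Ratio = 424.84 / 111.75 ≈ 3.80.

3.80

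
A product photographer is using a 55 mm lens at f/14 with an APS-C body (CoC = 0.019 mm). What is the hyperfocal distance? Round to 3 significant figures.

11.4 m

Hyperfocal distance H = f²/(N·c) + f = 55²/(14 × 0.019) + 55 = 3025/0.266 + 55 ≈ 11427.2 mm ≈ 11.4 m.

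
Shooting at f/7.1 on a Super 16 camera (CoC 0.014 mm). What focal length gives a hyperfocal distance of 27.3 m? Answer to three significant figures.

From H = f²/(N·c) + f, with f ≪ H: f ≈ √(H·N·c) = √(27300 × 7.1 × 0.014) = √2713.6 ≈ 52.09 mm.
Exact: f² + N·c·f − N·c·H = 0 ⇒ f = (−N·c + √((N·c)² + 4·N·c·H))/2 = (−0.0994 + √10854)/2 ≈ 52.043 mm ≈ 52.0 mm.

52.0 mm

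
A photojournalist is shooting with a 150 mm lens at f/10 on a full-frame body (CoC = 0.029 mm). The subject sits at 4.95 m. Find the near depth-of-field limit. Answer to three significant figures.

Hyperfocal distance H = f²/(N·c) + f = 150²/(10 × 0.029) + 150 = 22500/0.29 + 150 ≈ 77736.2 mm ≈ 77.74 m.
Near limit Dn = s·(H − f)/(H + s − 2f) = 4950 × (77736.2 − 150) / (77736.2 + 4950 − 2 × 150) = 4950 × 77586.2 / 82386.2 ≈ 4661.6 mm ≈ 4.66 m.

4.66 m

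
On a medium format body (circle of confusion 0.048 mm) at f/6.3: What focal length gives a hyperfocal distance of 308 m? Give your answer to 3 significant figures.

From H = f²/(N·c) + f, with f ≪ H: f ≈ √(H·N·c) = √(308000 × 6.3 × 0.048) = √93139 ≈ 305.2 mm.
The +f correction barely moves this — solving exactly, f² + N·c·f − N·c·H = 0 ⇒ f = (−N·c + √((N·c)² + 4·N·c·H))/2 = (−0.3024 + √372557)/2 ≈ 305.04 mm, so f ≈ 305 mm.

305 mm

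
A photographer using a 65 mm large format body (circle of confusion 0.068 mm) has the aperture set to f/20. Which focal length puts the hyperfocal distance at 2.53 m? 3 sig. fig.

From H = f²/(N·c) + f, with f ≪ H: f ≈ √(H·N·c) = √(2530 × 20 × 0.068) = √3440.8 ≈ 58.66 mm.
Exact: f² + N·c·f − N·c·H = 0 ⇒ f = (−N·c + √((N·c)² + 4·N·c·H))/2 = (−1.36 + √13765)/2 ≈ 57.982 mm ≈ 58.0 mm.

58.0 mm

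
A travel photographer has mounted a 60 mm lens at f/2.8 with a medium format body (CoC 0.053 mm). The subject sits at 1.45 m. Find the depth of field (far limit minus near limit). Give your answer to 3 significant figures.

Hyperfocal distance H = f²/(N·c) + f = 60²/(2.8 × 0.053) + 60 = 3600/0.1484 + 60 ≈ 24318.8 mm ≈ 24.32 m.
Near limit Dn = s·(H − f)/(H + s − 2f) = 1450 × (24318.8 − 60) / (24318.8 + 1450 − 2 × 60) = 1450 × 24258.8 / 25648.8 ≈ 1371.42 mm.
Far limit Df = s·(H − f)/(H − s) = 1450 × (24318.8 − 60) / (24318.8 − 1450) = 1450 × 24258.8 / 22868.8 ≈ 1538.13 mm.
Depth of field = Df − Dn = 1538.13 − 1371.42 ≈ 166.71 mm.

167 mm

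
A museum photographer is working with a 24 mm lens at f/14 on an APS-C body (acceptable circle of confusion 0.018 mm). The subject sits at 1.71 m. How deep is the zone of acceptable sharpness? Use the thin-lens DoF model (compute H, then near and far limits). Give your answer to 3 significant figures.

Hyperfocal distance H = f²/(N·c) + f = 24²/(14 × 0.018) + 24 = 576/0.252 + 24 ≈ 2309.7 mm ≈ 2.310 m.
Near limit Dn = s·(H − f)/(H + s − 2f) = 1710 × (2309.7 − 24) / (2309.7 + 1710 − 2 × 24) = 1710 × 2285.7 / 3971.7 ≈ 984.1 mm.
Far limit Df = s·(H − f)/(H − s) = 1710 × (2309.7 − 24) / (2309.7 − 1710) = 1710 × 2285.7 / 599.7 ≈ 6517.4 mm.
Depth of field = Df − Dn = 6517.4 − 984.1 ≈ 5533.3 mm ≈ 5.53 m.

5.53 m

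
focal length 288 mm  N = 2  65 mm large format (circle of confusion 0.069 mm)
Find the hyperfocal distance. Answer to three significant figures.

Hyperfocal distance H = f²/(N·c) + f = 288²/(2 × 0.069) + 288 = 82944/0.138 + 288 ≈ 601331.5 mm ≈ 601 m.

601 m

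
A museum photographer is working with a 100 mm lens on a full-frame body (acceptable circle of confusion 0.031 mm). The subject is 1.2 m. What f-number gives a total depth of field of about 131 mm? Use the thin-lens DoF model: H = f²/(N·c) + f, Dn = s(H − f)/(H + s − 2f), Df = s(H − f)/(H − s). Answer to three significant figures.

f/16

Write h = H − f = f²/(N·c). The thin-lens limits are Dn = s·h/(h + (s−f)) and Df = s·h/(h − (s−f)), so DoF = Df − Dn = 2·s·(s−f)·h / (h² − (s−f)²).
That is a quadratic in h: DoF·h² − 2·s·(s−f)·h − DoF·(s−f)² = 0 ⇒ h = (s−f)·(s + √(s² + DoF²)) / DoF = 1100 × (1200 + √(1200² + 131²)) / 131 = 1100 × (1200 + 1207.13) / 131 ≈ 20213 mm.
Then N = f²/(c·h) = 100² / (0.031 × 20213) = 10000 / 626.59 ≈ 16.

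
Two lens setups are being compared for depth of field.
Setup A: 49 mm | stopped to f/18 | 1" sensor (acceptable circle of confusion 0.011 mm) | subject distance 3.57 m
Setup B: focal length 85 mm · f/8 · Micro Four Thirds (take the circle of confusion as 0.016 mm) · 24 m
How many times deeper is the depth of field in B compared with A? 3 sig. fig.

Setup A: H = 49²/(18×0.011) + 49 ≈ 12175.3 mm; DoF = Df − Dn = 5030.7 − 2766.7 ≈ 2264.0 mm.
Setup B: H = 85²/(8×0.016) + 85 ≈ 56530.3 mm; DoF = Df − Dn = 41644 − 16858 ≈ 24786 mm.
Ratio = 24786 / 2264.0 ≈ 10.9.

10.9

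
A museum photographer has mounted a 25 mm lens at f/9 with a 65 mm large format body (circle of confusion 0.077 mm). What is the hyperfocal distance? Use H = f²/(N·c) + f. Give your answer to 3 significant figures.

Hyperfocal distance H = f²/(N·c) + f = 25²/(9 × 0.077) + 25 = 625/0.693 + 25 ≈ 926.9 mm ≈ 0.927 m.

0.927 m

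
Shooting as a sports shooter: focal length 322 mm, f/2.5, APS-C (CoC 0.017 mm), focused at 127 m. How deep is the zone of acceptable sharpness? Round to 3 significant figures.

13.2 m

Hyperfocal distance H = f²/(N·c) + f = 322²/(2.5 × 0.017) + 322 = 103684/0.0425 + 322 ≈ 2439945.5 mm ≈ 2440 m.
Near limit Dn = s·(H − f)/(H + s − 2f) = 127000 × (2439945.5 − 322) / (2439945.5 + 127000 − 2 × 322) = 127000 × 2439623.5 / 2566301.5 ≈ 120731 mm.
Far limit Df = s·(H − f)/(H − s) = 127000 × (2439945.5 − 322) / (2439945.5 − 127000) = 127000 × 2439623.5 / 2312945.5 ≈ 133956 mm.
Depth of field = Df − Dn = 133956 − 120731 ≈ 13225 mm ≈ 13.2 m.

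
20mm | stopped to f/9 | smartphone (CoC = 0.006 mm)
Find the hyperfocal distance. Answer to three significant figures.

7.43 m

Hyperfocal distance H = f²/(N·c) + f = 20²/(9 × 0.006) + 20 = 400/0.054 + 20 ≈ 7427.4 mm ≈ 7.43 m.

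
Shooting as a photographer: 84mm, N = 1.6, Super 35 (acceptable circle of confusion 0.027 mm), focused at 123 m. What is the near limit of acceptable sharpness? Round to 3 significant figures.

Hyperfocal distance H = f²/(N·c) + f = 84²/(1.6 × 0.027) + 84 = 7056/0.0432 + 84 ≈ 163417.3 mm ≈ 163.4 m.
Near limit Dn = s·(H − f)/(H + s − 2f) = 123000 × (163417.3 − 84) / (163417.3 + 123000 − 2 × 84) = 123000 × 163333.3 / 286249.3 ≈ 70184 mm ≈ 70.2 m.

70.2 m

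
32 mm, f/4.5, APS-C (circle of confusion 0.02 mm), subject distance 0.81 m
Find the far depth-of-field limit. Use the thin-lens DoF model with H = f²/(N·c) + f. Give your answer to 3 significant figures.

0.869 m

Hyperfocal distance H = f²/(N·c) + f = 32²/(4.5 × 0.02) + 32 = 1024/0.09 + 32 ≈ 11409.8 mm ≈ 11.41 m.
Far limit Df = s·(H − f)/(H − s) = 810 × (11409.8 − 32) / (11409.8 − 810) = 810 × 11377.8 / 10599.8 ≈ 869.45 mm ≈ 0.869 m.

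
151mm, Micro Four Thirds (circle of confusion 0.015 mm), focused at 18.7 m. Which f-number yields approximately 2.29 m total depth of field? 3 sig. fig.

Write h = H − f = f²/(N·c). The thin-lens limits are Dn = s·h/(h + (s−f)) and Df = s·h/(h − (s−f)), so DoF = Df − Dn = 2·s·(s−f)·h / (h² − (s−f)²).
That is a quadratic in h: DoF·h² − 2·s·(s−f)·h − DoF·(s−f)² = 0 ⇒ h = (s−f)·(s + √(s² + DoF²)) / DoF = 18549 × (18700 + √(18700² + 2290²)) / 2290 = 18549 × (18700 + 18839.7) / 2290 ≈ 304072 mm.
Then N = f²/(c·h) = 151² / (0.015 × 304072) = 22801 / 4561.1 ≈ 5.

f/5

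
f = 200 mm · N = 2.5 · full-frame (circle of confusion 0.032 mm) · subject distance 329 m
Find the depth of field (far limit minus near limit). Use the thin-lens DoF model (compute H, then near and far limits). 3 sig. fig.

762 m

Hyperfocal distance H = f²/(N·c) + f = 200²/(2.5 × 0.032) + 200 = 40000/0.08 + 200 ≈ 500200.0 mm ≈ 500.2 m.
Near limit Dn = s·(H − f)/(H + s − 2f) = 329000 × (500200.0 − 200) / (500200.0 + 329000 − 2 × 200) = 329000 × 500000.0 / 828800.0 ≈ 198480 mm.
Far limit Df = s·(H − f)/(H − s) = 329000 × (500200.0 − 200) / (500200.0 − 329000) = 329000 × 500000.0 / 171200.0 ≈ 960864 mm.
Depth of field = Df − Dn = 960864 − 198480 ≈ 762384 mm ≈ 762 m.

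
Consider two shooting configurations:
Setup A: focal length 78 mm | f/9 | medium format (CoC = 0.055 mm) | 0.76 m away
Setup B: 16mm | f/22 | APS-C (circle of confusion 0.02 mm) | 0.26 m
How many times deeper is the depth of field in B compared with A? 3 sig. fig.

3.13

Setup A: H = 78²/(9×0.055) + 78 ≈ 12368.9 mm; DoF = Df − Dn = 804.648 − 720.046 ≈ 84.602 mm.
Setup B: H = 16²/(22×0.02) + 16 ≈ 597.8 mm; DoF = Df − Dn = 447.79 − 183.18 ≈ 264.61 mm.
Ratio = 264.61 / 84.602 ≈ 3.13.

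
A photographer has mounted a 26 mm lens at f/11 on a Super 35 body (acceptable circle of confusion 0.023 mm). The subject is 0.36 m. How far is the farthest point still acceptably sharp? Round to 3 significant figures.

Hyperfocal distance H = f²/(N·c) + f = 26²/(11 × 0.023) + 26 = 676/0.253 + 26 ≈ 2697.9 mm ≈ 2.698 m.
Far limit Df = s·(H − f)/(H − s) = 360 × (2697.9 − 26) / (2697.9 − 360) = 360 × 2671.9 / 2337.9 ≈ 411.43 mm.

411 mm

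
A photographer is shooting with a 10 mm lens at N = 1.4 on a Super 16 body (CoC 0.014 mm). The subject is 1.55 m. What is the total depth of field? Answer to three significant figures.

Hyperfocal distance H = f²/(N·c) + f = 10²/(1.4 × 0.014) + 10 = 100/0.0196 + 10 ≈ 5112.0 mm ≈ 5.112 m.
Near limit Dn = s·(H − f)/(H + s − 2f) = 1550 × (5112.0 − 10) / (5112.0 + 1550 − 2 × 10) = 1550 × 5102.0 / 6642.0 ≈ 1190.6 mm.
Far limit Df = s·(H − f)/(H − s) = 1550 × (5112.0 − 10) / (5112.0 − 1550) = 1550 × 5102.0 / 3562.0 ≈ 2220.1 mm.
Depth of field = Df − Dn = 2220.1 − 1190.6 ≈ 1029.5 mm ≈ 1.03 m.

1.03 m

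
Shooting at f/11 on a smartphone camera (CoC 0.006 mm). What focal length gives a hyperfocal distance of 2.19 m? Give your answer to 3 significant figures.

12.0 mm

From H = f²/(N·c) + f, with f ≪ H: f ≈ √(H·N·c) = √(2190 × 11 × 0.006) = √144.54 ≈ 12.02 mm.
The +f correction barely moves this — solving exactly, f² + N·c·f − N·c·H = 0 ⇒ f = (−N·c + √((N·c)² + 4·N·c·H))/2 = (−0.066 + √578.16)/2 ≈ 11.990 mm, so f ≈ 12.0 mm.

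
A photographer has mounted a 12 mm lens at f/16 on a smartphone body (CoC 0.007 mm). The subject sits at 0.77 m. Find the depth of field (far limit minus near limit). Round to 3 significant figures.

Hyperfocal distance H = f²/(N·c) + f = 12²/(16 × 0.007) + 12 = 144/0.112 + 12 ≈ 1297.7 mm ≈ 1.298 m.
Near limit Dn = s·(H − f)/(H + s − 2f) = 770 × (1297.7 − 12) / (1297.7 + 770 − 2 × 12) = 770 × 1285.7 / 2043.7 ≈ 484.4 mm.
Far limit Df = s·(H − f)/(H − s) = 770 × (1297.7 − 12) / (1297.7 − 770) = 770 × 1285.7 / 527.7 ≈ 1876.0 mm.
Depth of field = Df − Dn = 1876.0 − 484.4 ≈ 1391.6 mm ≈ 1.39 m.

1.39 m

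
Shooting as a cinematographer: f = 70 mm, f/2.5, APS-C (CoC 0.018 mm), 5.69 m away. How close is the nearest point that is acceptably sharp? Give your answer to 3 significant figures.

Hyperfocal distance H = f²/(N·c) + f = 70²/(2.5 × 0.018) + 70 = 4900/0.045 + 70 ≈ 108958.9 mm ≈ 109.0 m.
Near limit Dn = s·(H − f)/(H + s − 2f) = 5690 × (108958.9 − 70) / (108958.9 + 5690 − 2 × 70) = 5690 × 108888.9 / 114508.9 ≈ 5410.7 mm ≈ 5.41 m.

5.41 m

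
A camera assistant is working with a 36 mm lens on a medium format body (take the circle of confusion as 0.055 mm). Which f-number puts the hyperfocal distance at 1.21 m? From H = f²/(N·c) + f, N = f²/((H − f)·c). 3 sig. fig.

Rearrange H = f²/(N·c) + f for N: N = f² / ((H − f)·c).
N = 36² / ((1210 − 36) × 0.055) = 1296 / 64.57 ≈ 20.1.

f/20.1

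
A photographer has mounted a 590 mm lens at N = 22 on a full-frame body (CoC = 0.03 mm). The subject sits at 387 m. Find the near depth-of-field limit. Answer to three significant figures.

Hyperfocal distance H = f²/(N·c) + f = 590²/(22 × 0.03) + 590 = 348100/0.66 + 590 ≈ 528014.2 mm ≈ 528.0 m.
Near limit Dn = s·(H − f)/(H + s − 2f) = 387000 × (528014.2 − 590) / (528014.2 + 387000 − 2 × 590) = 387000 × 527424.2 / 913834.2 ≈ 223359 mm ≈ 223 m.

223 m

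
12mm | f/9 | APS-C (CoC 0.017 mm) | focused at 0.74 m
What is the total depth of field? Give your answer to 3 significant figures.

Hyperfocal distance H = f²/(N·c) + f = 12²/(9 × 0.017) + 12 = 144/0.153 + 12 ≈ 953.2 mm ≈ 0.953 m.
Near limit Dn = s·(H − f)/(H + s − 2f) = 740 × (953.2 − 12) / (953.2 + 740 − 2 × 12) = 740 × 941.2 / 1669.2 ≈ 417.3 mm.
Far limit Df = s·(H − f)/(H − s) = 740 × (953.2 − 12) / (953.2 − 740) = 740 × 941.2 / 213.2 ≈ 3267.1 mm.
Depth of field = Df − Dn = 3267.1 − 417.3 ≈ 2849.8 mm ≈ 2.85 m.

2.85 m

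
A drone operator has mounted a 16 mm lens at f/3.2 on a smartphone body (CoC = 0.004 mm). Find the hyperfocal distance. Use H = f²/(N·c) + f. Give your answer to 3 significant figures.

20.0 m

Hyperfocal distance H = f²/(N·c) + f = 16²/(3.2 × 0.004) + 16 = 256/0.0128 + 16 ≈ 20016.0 mm ≈ 20.0 m.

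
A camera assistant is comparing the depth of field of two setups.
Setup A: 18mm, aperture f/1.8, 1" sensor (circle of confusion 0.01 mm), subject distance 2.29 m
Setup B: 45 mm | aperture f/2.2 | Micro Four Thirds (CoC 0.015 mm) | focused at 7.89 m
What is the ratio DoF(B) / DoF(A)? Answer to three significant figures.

Setup A: H = 18²/(1.8×0.01) + 18 ≈ 18018.0 mm; DoF = Df − Dn = 2620.80 − 2033.35 ≈ 587.45 mm.
Setup B: H = 45²/(2.2×0.015) + 45 ≈ 61408.6 mm; DoF = Df − Dn = 9046.6 − 6995.6 ≈ 2051.0 mm.
Ratio = 2051.0 / 587.45 ≈ 3.49.

3.49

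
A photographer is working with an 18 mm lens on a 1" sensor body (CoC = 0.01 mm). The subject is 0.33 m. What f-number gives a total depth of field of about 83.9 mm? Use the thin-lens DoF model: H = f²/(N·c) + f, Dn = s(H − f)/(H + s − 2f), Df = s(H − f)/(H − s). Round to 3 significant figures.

f/13

Write h = H − f = f²/(N·c). The thin-lens limits are Dn = s·h/(h + (s−f)) and Df = s·h/(h − (s−f)), so DoF = Df − Dn = 2·s·(s−f)·h / (h² − (s−f)²).
That is a quadratic in h: DoF·h² − 2·s·(s−f)·h − DoF·(s−f)² = 0 ⇒ h = (s−f)·(s + √(s² + DoF²)) / DoF = 312 × (330 + √(330² + 83.9²)) / 83.9 = 312 × (330 + 340.498) / 83.9 ≈ 2493.4 mm.
Then N = f²/(c·h) = 18² / (0.01 × 2493.4) = 324 / 24.934 ≈ 13.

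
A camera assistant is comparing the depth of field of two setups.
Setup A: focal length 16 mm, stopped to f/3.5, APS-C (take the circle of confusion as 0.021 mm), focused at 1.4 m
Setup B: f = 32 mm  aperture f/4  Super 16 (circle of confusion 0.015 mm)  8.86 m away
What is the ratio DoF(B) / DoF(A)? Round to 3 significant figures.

Setup A: H = 16²/(3.5×0.021) + 16 ≈ 3499.0 mm; DoF = Df − Dn = 2323.1 − 1001.9 ≈ 1321.2 mm.
Setup B: H = 32²/(4×0.015) + 32 ≈ 17098.7 mm; DoF = Df − Dn = 18354 − 5839 ≈ 12515 mm.
Ratio = 12515 / 1321.2 ≈ 9.47.

9.47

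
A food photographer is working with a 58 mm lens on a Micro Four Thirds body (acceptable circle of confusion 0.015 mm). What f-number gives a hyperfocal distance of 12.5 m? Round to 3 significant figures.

Rearrange H = f²/(N·c) + f for N: N = f² / ((H − f)·c).
N = 58² / ((12500 − 58) × 0.015) = 3364 / 186.6 ≈ 18.

f/18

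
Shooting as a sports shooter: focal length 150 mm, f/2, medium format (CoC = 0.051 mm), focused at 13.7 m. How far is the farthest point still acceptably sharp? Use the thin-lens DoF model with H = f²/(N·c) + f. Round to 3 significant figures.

Hyperfocal distance H = f²/(N·c) + f = 150²/(2 × 0.051) + 150 = 22500/0.102 + 150 ≈ 220738.2 mm ≈ 220.7 m.
Far limit Df = s·(H − f)/(H − s) = 13700 × (220738.2 − 150) / (220738.2 − 13700) = 13700 × 220588.2 / 207038.2 ≈ 14597 mm ≈ 14.6 m.

14.6 m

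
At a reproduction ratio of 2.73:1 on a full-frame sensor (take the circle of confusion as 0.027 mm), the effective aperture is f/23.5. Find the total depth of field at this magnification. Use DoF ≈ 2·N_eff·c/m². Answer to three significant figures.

At magnification m, DoF ≈ 2·N_eff·c/m² = 2 × 23.5 × 0.027 / 2.73² = 1.269 / 7.453 ≈ 0.17 mm.

0.170 mm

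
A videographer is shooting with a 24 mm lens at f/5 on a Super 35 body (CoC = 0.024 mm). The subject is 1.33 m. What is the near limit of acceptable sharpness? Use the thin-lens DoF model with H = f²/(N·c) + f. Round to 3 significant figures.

Hyperfocal distance H = f²/(N·c) + f = 24²/(5 × 0.024) + 24 = 576/0.12 + 24 ≈ 4824.0 mm ≈ 4.824 m.
Near limit Dn = s·(H − f)/(H + s − 2f) = 1330 × (4824.0 − 24) / (4824.0 + 1330 − 2 × 24) = 1330 × 4800.0 / 6106.0 ≈ 1045.5 mm ≈ 1.05 m.

1.05 m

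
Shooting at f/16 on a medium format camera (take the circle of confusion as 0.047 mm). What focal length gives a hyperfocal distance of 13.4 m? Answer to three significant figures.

100 mm

From H = f²/(N·c) + f, with f ≪ H: f ≈ √(H·N·c) = √(13400 × 16 × 0.047) = √10077 ≈ 100.4 mm.
The +f correction barely moves this — solving exactly, f² + N·c·f − N·c·H = 0 ⇒ f = (−N·c + √((N·c)² + 4·N·c·H))/2 = (−0.752 + √40308)/2 ≈ 100.01 mm, so f ≈ 100 mm.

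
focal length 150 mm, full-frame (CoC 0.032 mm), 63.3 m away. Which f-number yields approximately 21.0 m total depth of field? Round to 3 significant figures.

Write h = H − f = f²/(N·c). The thin-lens limits are Dn = s·h/(h + (s−f)) and Df = s·h/(h − (s−f)), so DoF = Df − Dn = 2·s·(s−f)·h / (h² − (s−f)²).
That is a quadratic in h: DoF·h² − 2·s·(s−f)·h − DoF·(s−f)² = 0 ⇒ h = (s−f)·(s + √(s² + DoF²)) / DoF = 63150 × (63300 + √(63300² + 21000²)) / 21000 = 63150 × (63300 + 66692.5) / 21000 ≈ 390906 mm.
Then N = f²/(c·h) = 150² / (0.032 × 390906) = 22500 / 12509 ≈ 1.80.

f/1.80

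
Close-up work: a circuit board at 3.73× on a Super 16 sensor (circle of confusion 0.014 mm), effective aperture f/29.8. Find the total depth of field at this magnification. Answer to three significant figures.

At magnification m, DoF ≈ 2·N_eff·c/m² = 2 × 29.8 × 0.014 / 3.73² = 0.8344 / 13.91 ≈ 0.06 mm.

0.0600 mm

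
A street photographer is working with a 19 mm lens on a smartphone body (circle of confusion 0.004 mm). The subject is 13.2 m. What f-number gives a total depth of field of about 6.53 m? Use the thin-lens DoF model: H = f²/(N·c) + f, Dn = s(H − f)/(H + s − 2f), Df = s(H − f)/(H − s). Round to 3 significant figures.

f/1.60

Write h = H − f = f²/(N·c). The thin-lens limits are Dn = s·h/(h + (s−f)) and Df = s·h/(h − (s−f)), so DoF = Df − Dn = 2·s·(s−f)·h / (h² − (s−f)²).
That is a quadratic in h: DoF·h² − 2·s·(s−f)·h − DoF·(s−f)² = 0 ⇒ h = (s−f)·(s + √(s² + DoF²)) / DoF = 13181 × (13200 + √(13200² + 6530²)) / 6530 = 13181 × (13200 + 14726.9) / 6530 ≈ 56371 mm.
Then N = f²/(c·h) = 19² / (0.004 × 56371) = 361 / 225.48 ≈ 1.60.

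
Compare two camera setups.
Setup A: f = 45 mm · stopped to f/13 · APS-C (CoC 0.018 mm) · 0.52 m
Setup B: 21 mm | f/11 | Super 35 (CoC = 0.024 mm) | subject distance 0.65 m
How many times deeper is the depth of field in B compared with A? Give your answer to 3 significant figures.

9.96

Setup A: H = 45²/(13×0.018) + 45 ≈ 8698.8 mm; DoF = Df − Dn = 550.200 − 492.943 ≈ 57.257 mm.
Setup B: H = 21²/(11×0.024) + 21 ≈ 1691.5 mm; DoF = Df − Dn = 1042.58 − 472.20 ≈ 570.38 mm.
Ratio = 570.38 / 57.257 ≈ 9.96.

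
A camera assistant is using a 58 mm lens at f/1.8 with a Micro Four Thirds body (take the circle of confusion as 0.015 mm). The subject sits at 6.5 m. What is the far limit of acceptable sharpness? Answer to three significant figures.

Hyperfocal distance H = f²/(N·c) + f = 58²/(1.8 × 0.015) + 58 = 3364/0.027 + 58 ≈ 124650.6 mm ≈ 124.7 m.
Far limit Df = s·(H − f)/(H − s) = 6500 × (124650.6 − 58) / (124650.6 − 6500) = 6500 × 124592.6 / 118150.6 ≈ 6854.4 mm ≈ 6.85 m.

6.85 m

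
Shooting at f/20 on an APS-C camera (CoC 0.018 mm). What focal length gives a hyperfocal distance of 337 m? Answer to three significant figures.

From H = f²/(N·c) + f, with f ≪ H: f ≈ √(H·N·c) = √(337000 × 20 × 0.018) = √121320 ≈ 348.3 mm.
The +f correction barely moves this — solving exactly, f² + N·c·f − N·c·H = 0 ⇒ f = (−N·c + √((N·c)² + 4·N·c·H))/2 = (−0.36 + √485280)/2 ≈ 348.13 mm, so f ≈ 348 mm.

348 mm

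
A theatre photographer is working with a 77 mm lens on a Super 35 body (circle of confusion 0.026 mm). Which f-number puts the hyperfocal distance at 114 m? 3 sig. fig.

f/2.00

Rearrange H = f²/(N·c) + f for N: N = f² / ((H − f)·c).
N = 77² / ((114000 − 77) × 0.026) = 5929 / 2962 ≈ 2.00.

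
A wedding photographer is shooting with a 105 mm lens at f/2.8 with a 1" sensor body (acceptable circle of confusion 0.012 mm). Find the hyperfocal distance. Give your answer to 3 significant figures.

328 m

Hyperfocal distance H = f²/(N·c) + f = 105²/(2.8 × 0.012) + 105 = 11025/0.0336 + 105 ≈ 328230.0 mm ≈ 328 m.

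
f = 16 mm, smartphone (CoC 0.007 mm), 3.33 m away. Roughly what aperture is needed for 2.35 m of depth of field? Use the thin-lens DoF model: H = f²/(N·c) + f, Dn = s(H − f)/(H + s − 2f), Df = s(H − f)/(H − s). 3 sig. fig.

f/3.50

Write h = H − f = f²/(N·c). The thin-lens limits are Dn = s·h/(h + (s−f)) and Df = s·h/(h − (s−f)), so DoF = Df − Dn = 2·s·(s−f)·h / (h² − (s−f)²).
That is a quadratic in h: DoF·h² − 2·s·(s−f)·h − DoF·(s−f)² = 0 ⇒ h = (s−f)·(s + √(s² + DoF²)) / DoF = 3314 × (3330 + √(3330² + 2350²)) / 2350 = 3314 × (3330 + 4075.71) / 2350 ≈ 10444 mm.
Then N = f²/(c·h) = 16² / (0.007 × 10444) = 256 / 73.105 ≈ 3.50.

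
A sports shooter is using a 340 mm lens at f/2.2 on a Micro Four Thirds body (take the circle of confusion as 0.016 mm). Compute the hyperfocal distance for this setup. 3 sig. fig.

3280 m

Hyperfocal distance H = f²/(N·c) + f = 340²/(2.2 × 0.016) + 340 = 115600/0.0352 + 340 ≈ 3284430.9 mm ≈ 3280 m.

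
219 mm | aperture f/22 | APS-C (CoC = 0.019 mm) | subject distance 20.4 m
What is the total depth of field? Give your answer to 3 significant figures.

Hyperfocal distance H = f²/(N·c) + f = 219²/(22 × 0.019) + 219 = 47961/0.418 + 219 ≈ 114958.2 mm ≈ 115.0 m.
Near limit Dn = s·(H − f)/(H + s − 2f) = 20400 × (114958.2 − 219) / (114958.2 + 20400 − 2 × 219) = 20400 × 114739.2 / 134920.2 ≈ 17348.6 mm.
Far limit Df = s·(H − f)/(H − s) = 20400 × (114958.2 − 219) / (114958.2 − 20400) = 20400 × 114739.2 / 94558.2 ≈ 24753.9 mm.
Depth of field = Df − Dn = 24753.9 − 17348.6 ≈ 7405.3 mm ≈ 7.41 m.

7.41 m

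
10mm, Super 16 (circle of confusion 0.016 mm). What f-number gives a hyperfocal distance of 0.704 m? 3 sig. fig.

f/9.01

Rearrange H = f²/(N·c) + f for N: N = f² / ((H − f)·c).
N = 10² / ((704 − 10) × 0.016) = 100 / 11.10 ≈ 9.01.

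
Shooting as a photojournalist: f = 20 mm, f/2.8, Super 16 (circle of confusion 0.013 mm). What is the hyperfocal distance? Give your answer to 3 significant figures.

11.0 m

Hyperfocal distance H = f²/(N·c) + f = 20²/(2.8 × 0.013) + 20 = 400/0.0364 + 20 ≈ 11009.0 mm ≈ 11.0 m.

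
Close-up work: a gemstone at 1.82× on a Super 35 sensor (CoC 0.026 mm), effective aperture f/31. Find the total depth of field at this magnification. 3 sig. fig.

0.487 mm

At magnification m, DoF ≈ 2·N_eff·c/m² = 2 × 31 × 0.026 / 1.82² = 1.612 / 3.312 ≈ 0.487 mm.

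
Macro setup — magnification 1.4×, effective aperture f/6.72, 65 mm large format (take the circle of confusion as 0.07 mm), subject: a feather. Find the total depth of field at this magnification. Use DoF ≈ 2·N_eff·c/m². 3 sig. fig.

At magnification m, DoF ≈ 2·N_eff·c/m² = 2 × 6.72 × 0.07 / 1.4² = 0.9408 / 1.96 ≈ 0.48 mm.

0.480 mm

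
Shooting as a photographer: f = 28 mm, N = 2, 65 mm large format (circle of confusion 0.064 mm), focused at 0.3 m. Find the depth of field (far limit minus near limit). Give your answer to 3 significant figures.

26.7 mm

Hyperfocal distance H = f²/(N·c) + f = 28²/(2 × 0.064) + 28 = 784/0.128 + 28 ≈ 6153.0 mm ≈ 6.153 m.
Near limit Dn = s·(H − f)/(H + s − 2f) = 300 × (6153.0 − 28) / (6153.0 + 300 − 2 × 28) = 300 × 6125.0 / 6397.0 ≈ 287.244 mm.
Far limit Df = s·(H − f)/(H − s) = 300 × (6153.0 − 28) / (6153.0 − 300) = 300 × 6125.0 / 5853.0 ≈ 313.942 mm.
Depth of field = Df − Dn = 313.942 − 287.244 ≈ 26.698 mm.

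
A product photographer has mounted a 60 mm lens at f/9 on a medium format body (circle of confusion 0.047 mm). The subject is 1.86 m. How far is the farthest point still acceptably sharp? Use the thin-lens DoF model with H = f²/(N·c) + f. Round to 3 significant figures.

Hyperfocal distance H = f²/(N·c) + f = 60²/(9 × 0.047) + 60 = 3600/0.423 + 60 ≈ 8570.6 mm ≈ 8.571 m.
Far limit Df = s·(H − f)/(H − s) = 1860 × (8570.6 − 60) / (8570.6 − 1860) = 1860 × 8510.6 / 6710.6 ≈ 2358.9 mm ≈ 2.36 m.

2.36 m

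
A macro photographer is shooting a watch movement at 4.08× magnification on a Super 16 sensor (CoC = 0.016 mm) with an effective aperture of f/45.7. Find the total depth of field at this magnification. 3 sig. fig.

At magnification m, DoF ≈ 2·N_eff·c/m² = 2 × 45.7 × 0.016 / 4.08² = 1.462 / 16.65 ≈ 0.0879 mm.

0.0879 mm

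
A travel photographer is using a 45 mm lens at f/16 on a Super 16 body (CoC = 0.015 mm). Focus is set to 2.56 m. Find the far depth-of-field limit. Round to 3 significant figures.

Hyperfocal distance H = f²/(N·c) + f = 45²/(16 × 0.015) + 45 = 2025/0.24 + 45 ≈ 8482.5 mm ≈ 8.482 m.
Far limit Df = s·(H − f)/(H − s) = 2560 × (8482.5 − 45) / (8482.5 − 2560) = 2560 × 8437.5 / 5922.5 ≈ 3647.1 mm ≈ 3.65 m.

3.65 m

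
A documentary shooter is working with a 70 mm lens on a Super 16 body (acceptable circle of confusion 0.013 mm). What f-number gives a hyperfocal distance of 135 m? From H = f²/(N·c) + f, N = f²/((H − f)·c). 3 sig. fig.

Rearrange H = f²/(N·c) + f for N: N = f² / ((H − f)·c).
N = 70² / ((135000 − 70) × 0.013) = 4900 / 1754 ≈ 2.79.

f/2.79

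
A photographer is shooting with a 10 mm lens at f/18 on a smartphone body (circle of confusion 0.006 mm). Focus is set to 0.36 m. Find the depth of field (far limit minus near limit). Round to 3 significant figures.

318 mm

Hyperfocal distance H = f²/(N·c) + f = 10²/(18 × 0.006) + 10 = 100/0.108 + 10 ≈ 935.9 mm ≈ 0.936 m.
Near limit Dn = s·(H − f)/(H + s − 2f) = 360 × (935.9 − 10) / (935.9 + 360 − 2 × 10) = 360 × 925.9 / 1275.9 ≈ 261.25 mm.
Far limit Df = s·(H − f)/(H − s) = 360 × (935.9 − 10) / (935.9 − 360) = 360 × 925.9 / 575.9 ≈ 578.78 mm.
Depth of field = Df − Dn = 578.78 − 261.25 ≈ 317.53 mm.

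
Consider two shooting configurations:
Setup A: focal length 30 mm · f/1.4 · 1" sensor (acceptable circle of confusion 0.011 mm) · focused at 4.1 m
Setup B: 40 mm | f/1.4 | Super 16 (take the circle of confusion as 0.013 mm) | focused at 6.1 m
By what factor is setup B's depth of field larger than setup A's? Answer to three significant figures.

Setup A: H = 30²/(1.4×0.011) + 30 ≈ 58471.6 mm; DoF = Df − Dn = 4406.91 − 3833.06 ≈ 573.85 mm.
Setup B: H = 40²/(1.4×0.013) + 40 ≈ 87952.1 mm; DoF = Df − Dn = 6551.62 − 5706.63 ≈ 844.99 mm.
Ratio = 844.99 / 573.85 ≈ 1.47.

1.47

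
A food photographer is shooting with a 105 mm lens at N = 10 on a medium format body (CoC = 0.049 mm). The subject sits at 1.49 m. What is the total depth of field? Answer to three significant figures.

Hyperfocal distance H = f²/(N·c) + f = 105²/(10 × 0.049) + 105 = 11025/0.49 + 105 ≈ 22605.0 mm ≈ 22.61 m.
Near limit Dn = s·(H − f)/(H + s − 2f) = 1490 × (22605.0 − 105) / (22605.0 + 1490 − 2 × 105) = 1490 × 22500.0 / 23885.0 ≈ 1403.60 mm.
Far limit Df = s·(H − f)/(H − s) = 1490 × (22605.0 − 105) / (22605.0 − 1490) = 1490 × 22500.0 / 21115.0 ≈ 1587.73 mm.
Depth of field = Df − Dn = 1587.73 − 1403.60 ≈ 184.13 mm.

184 mm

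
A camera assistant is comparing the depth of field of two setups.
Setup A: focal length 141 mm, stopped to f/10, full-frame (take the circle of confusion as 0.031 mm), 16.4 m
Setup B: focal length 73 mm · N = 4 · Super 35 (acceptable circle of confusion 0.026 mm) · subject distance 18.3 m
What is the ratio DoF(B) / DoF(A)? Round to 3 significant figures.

Setup A: H = 141²/(10×0.031) + 141 ≈ 64273.3 mm; DoF = Df − Dn = 21969.9 − 13083.1 ≈ 8886.8 mm.
Setup B: H = 73²/(4×0.026) + 73 ≈ 51313.4 mm; DoF = Df − Dn = 28404 − 13498 ≈ 14906 mm.
Ratio = 14906 / 8886.8 ≈ 1.68.

1.68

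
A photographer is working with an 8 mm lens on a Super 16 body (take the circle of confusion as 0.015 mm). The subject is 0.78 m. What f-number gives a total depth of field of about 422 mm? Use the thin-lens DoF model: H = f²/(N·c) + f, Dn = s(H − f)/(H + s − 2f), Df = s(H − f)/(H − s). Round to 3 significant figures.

f/1.40

Write h = H − f = f²/(N·c). The thin-lens limits are Dn = s·h/(h + (s−f)) and Df = s·h/(h − (s−f)), so DoF = Df − Dn = 2·s·(s−f)·h / (h² − (s−f)²).
That is a quadratic in h: DoF·h² − 2·s·(s−f)·h − DoF·(s−f)² = 0 ⇒ h = (s−f)·(s + √(s² + DoF²)) / DoF = 772 × (780 + √(780² + 422²)) / 422 = 772 × (780 + 886.839) / 422 ≈ 3049.3 mm.
Then N = f²/(c·h) = 8² / (0.015 × 3049.3) = 64 / 45.739 ≈ 1.40.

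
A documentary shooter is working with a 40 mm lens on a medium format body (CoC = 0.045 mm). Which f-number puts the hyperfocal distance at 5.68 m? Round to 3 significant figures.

f/6.30

Rearrange H = f²/(N·c) + f for N: N = f² / ((H − f)·c).
N = 40² / ((5680 − 40) × 0.045) = 1600 / 253.8 ≈ 6.30.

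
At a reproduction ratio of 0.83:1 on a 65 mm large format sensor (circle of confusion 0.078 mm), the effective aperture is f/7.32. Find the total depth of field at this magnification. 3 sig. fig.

At magnification m, DoF ≈ 2·N_eff·c/m² = 2 × 7.32 × 0.078 / 0.83² = 1.142 / 0.6889 ≈ 1.66 mm.

1.66 mm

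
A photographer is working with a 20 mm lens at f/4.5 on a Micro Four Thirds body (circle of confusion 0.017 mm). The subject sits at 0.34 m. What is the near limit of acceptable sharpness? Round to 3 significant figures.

320 mm

Hyperfocal distance H = f²/(N·c) + f = 20²/(4.5 × 0.017) + 20 = 400/0.0765 + 20 ≈ 5248.8 mm ≈ 5.249 m.
Near limit Dn = s·(H − f)/(H + s − 2f) = 340 × (5248.8 − 20) / (5248.8 + 340 − 2 × 20) = 340 × 5228.8 / 5548.8 ≈ 320.39 mm.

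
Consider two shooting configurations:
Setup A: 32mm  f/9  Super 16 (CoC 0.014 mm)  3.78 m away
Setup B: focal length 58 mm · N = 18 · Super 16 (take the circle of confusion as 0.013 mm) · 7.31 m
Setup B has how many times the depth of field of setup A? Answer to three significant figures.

Setup A: H = 32²/(9×0.014) + 32 ≈ 8159.0 mm; DoF = Df − Dn = 7015.3 − 2587.0 ≈ 4428.3 mm.
Setup B: H = 58²/(18×0.013) + 58 ≈ 14434.1 mm; DoF = Df − Dn = 14751.3 − 4858.9 ≈ 9892.4 mm.
Ratio = 9892.4 / 4428.3 ≈ 2.23.

2.23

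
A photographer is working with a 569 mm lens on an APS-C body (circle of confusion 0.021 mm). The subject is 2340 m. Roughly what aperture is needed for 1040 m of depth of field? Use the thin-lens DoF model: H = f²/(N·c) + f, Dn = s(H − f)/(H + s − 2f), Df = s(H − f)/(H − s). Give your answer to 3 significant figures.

Write h = H − f = f²/(N·c). The thin-lens limits are Dn = s·h/(h + (s−f)) and Df = s·h/(h − (s−f)), so DoF = Df − Dn = 2·s·(s−f)·h / (h² − (s−f)²).
That is a quadratic in h: DoF·h² − 2·s·(s−f)·h − DoF·(s−f)² = 0 ⇒ h = (s−f)·(s + √(s² + DoF²)) / DoF = 2339431 × (2340000 + √(2340000² + 1040000²)) / 1040000 = 2339431 × (2340000 + 2560703) / 1040000 ≈ 11023901 mm.
Then N = f²/(c·h) = 569² / (0.021 × 11023901) = 323761 / 231502 ≈ 1.40.

f/1.40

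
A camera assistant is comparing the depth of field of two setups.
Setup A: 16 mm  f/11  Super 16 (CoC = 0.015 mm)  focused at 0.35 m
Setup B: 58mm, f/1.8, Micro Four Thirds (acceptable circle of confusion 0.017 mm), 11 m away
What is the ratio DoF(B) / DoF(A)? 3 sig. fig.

14.0

Setup A: H = 16²/(11×0.015) + 16 ≈ 1567.5 mm; DoF = Df − Dn = 446.02 − 288.00 ≈ 158.02 mm.
Setup B: H = 58²/(1.8×0.017) + 58 ≈ 109992.6 mm; DoF = Df − Dn = 12215.9 − 10004.3 ≈ 2211.6 mm.
Ratio = 2211.6 / 158.02 ≈ 14.0.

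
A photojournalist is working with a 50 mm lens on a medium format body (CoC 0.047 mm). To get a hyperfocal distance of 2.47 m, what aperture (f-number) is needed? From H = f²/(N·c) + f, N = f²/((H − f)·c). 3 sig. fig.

Rearrange H = f²/(N·c) + f for N: N = f² / ((H − f)·c).
N = 50² / ((2470 − 50) × 0.047) = 2500 / 113.7 ≈ 22.

f/22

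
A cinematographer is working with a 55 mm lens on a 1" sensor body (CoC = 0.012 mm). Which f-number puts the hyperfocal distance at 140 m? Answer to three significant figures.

f/1.80

Rearrange H = f²/(N·c) + f for N: N = f² / ((H − f)·c).
N = 55² / ((140000 − 55) × 0.012) = 3025 / 1679 ≈ 1.80.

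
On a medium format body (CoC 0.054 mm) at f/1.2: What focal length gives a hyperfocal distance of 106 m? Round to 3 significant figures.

82.8 mm

From H = f²/(N·c) + f, with f ≪ H: f ≈ √(H·N·c) = √(106000 × 1.2 × 0.054) = √6868.8 ≈ 82.88 mm.
Exact: f² + N·c·f − N·c·H = 0 ⇒ f = (−N·c + √((N·c)² + 4·N·c·H))/2 = (−0.0648 + √27475)/2 ≈ 82.846 mm ≈ 82.8 mm.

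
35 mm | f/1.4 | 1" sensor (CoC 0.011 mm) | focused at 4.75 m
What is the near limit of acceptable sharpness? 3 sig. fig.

4.48 m

Hyperfocal distance H = f²/(N·c) + f = 35²/(1.4 × 0.011) + 35 = 1225/0.0154 + 35 ≈ 79580.5 mm ≈ 79.58 m.
Near limit Dn = s·(H − f)/(H + s − 2f) = 4750 × (79580.5 − 35) / (79580.5 + 4750 − 2 × 35) = 4750 × 79545.5 / 84260.5 ≈ 4484.2 mm ≈ 4.48 m.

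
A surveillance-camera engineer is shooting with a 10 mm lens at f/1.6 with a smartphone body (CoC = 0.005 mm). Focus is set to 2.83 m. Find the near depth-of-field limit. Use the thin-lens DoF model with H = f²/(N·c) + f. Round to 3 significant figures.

Hyperfocal distance H = f²/(N·c) + f = 10²/(1.6 × 0.005) + 10 = 100/0.008 + 10 ≈ 12510.0 mm ≈ 12.51 m.
Near limit Dn = s·(H − f)/(H + s − 2f) = 2830 × (12510.0 − 10) / (12510.0 + 2830 − 2 × 10) = 2830 × 12500.0 / 15320.0 ≈ 2309.1 mm ≈ 2.31 m.

2.31 m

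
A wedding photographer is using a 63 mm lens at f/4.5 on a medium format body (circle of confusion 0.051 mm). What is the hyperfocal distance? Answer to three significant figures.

17.4 m

Hyperfocal distance H = f²/(N·c) + f = 63²/(4.5 × 0.051) + 63 = 3969/0.2295 + 63 ≈ 17357.1 mm ≈ 17.4 m.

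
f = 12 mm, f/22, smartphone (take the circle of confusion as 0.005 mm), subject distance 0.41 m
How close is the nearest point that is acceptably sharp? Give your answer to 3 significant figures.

Hyperfocal distance H = f²/(N·c) + f = 12²/(22 × 0.005) + 12 = 144/0.11 + 12 ≈ 1321.1 mm ≈ 1.321 m.
Near limit Dn = s·(H − f)/(H + s − 2f) = 410 × (1321.1 − 12) / (1321.1 + 410 − 2 × 12) = 410 × 1309.1 / 1707.1 ≈ 314.41 mm.

314 mm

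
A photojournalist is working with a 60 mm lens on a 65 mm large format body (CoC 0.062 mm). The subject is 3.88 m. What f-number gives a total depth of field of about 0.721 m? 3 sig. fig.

Write h = H − f = f²/(N·c). The thin-lens limits are Dn = s·h/(h + (s−f)) and Df = s·h/(h − (s−f)), so DoF = Df − Dn = 2·s·(s−f)·h / (h² − (s−f)²).
That is a quadratic in h: DoF·h² − 2·s·(s−f)·h − DoF·(s−f)² = 0 ⇒ h = (s−f)·(s + √(s² + DoF²)) / DoF = 3820 × (3880 + √(3880² + 721²)) / 721 = 3820 × (3880 + 3946.42) / 721 ≈ 41466 mm.
Then N = f²/(c·h) = 60² / (0.062 × 41466) = 3600 / 2570.9 ≈ 1.40.

f/1.40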